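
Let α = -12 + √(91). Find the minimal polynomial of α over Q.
m_α(x) = x^2 + 24x + 53

From α + 12 = √(91), squaring gives (α + 12)^2 = 91, i.e. α^2 + 24α + 144 = 91, so α^2 + 24α + 53 = 0. The discriminant of x^2 + 24x + 53 is (24)^2 - 4·(53) = 576 - 212 = 364, and 4·(91) is not a perfect square in Q since 91 is squarefree and ≠ 1. Hence x^2 + 24x + 53 is irreducible over Q and is the minimal polynomial of α.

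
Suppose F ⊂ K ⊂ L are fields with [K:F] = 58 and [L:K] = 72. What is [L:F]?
[L:F] = 4176

The tower law says that for any tower of field extensions F ⊂ K ⊂ L with finite degrees, [L:F] = [L:K] · [K:F]. Here this gives [L:F] = 72 · 58 = 4176.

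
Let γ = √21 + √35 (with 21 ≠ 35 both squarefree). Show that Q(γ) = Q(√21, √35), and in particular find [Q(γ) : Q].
[Q(γ) : Q] = 4 (equivalently, Q(γ) = Q(√21, √35))

Obviously Q(γ) ⊆ Q(√21, √35), and [Q(√21, √35):Q] = 4 (since 21, 35 are distinct squarefree integers > 1 with 735 not a perfect square). To show equality we compute the minimal polynomial of γ. From γ = √21 + √35: γ^2 = 21 + 2√(735) + 35 = 56 + 2√(735), so γ^2 - 56 = 2√(735); squaring, (γ^2 - 56)^2 = 4·735, i.e. γ^4 - 112γ^2 + 3136 - 2940 = 0, i.e. γ^4 - 112γ^2 + 196 = 0. So γ is a root of x^4 - 112x^2 + 196. This polynomial is irreducible over Q: it has no rational root (each ±√21 ± √35 is irrational), and any factorization into two quadratics over Q would force √(735) ∈ Q (pairing opposite roots) or √21, √35 ∈ Q (other pairings), all impossible. Hence [Q(γ):Q] = 4 = [Q(√21, √35):Q], so Q(γ) = Q(√21, √35).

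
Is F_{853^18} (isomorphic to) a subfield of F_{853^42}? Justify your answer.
No: F_{853^18} is not a subfield of F_{853^42}

F_{p^m} embeds in F_{p^n} iff m | n. Here 18 ∤ 42 (since 42 = 2·18 + 6 with remainder 6 ≠ 0), so F_{853^18} is not a subfield of F_{853^42}. Equivalently: if it were, the tower law would give 18 = [F_{853^18}:F_853] dividing [F_{853^42}:F_853] = 42, contradiction.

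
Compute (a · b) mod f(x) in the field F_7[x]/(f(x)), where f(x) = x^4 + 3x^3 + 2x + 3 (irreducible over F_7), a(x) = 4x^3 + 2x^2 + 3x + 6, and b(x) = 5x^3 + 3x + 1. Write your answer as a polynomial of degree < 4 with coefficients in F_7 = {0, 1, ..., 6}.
a · b ≡ x^3 + 2x^2 + 6x (mod f(x))

Multiply in F_7[x]: a(x)·b(x) = (4x^3 + 2x^2 + 3x + 6)·(5x^3 + 3x + 1) = 6x^6 + 3x^5 + 6x^4 + 5x^3 + 4x^2 + 6. This has degree ≥ 4, so divide by f(x) over F_7: 6x^6 + 3x^5 + 6x^4 + 5x^3 + 4x^2 + 6 = (6x^2 + 6x + 2)·(x^4 + 3x^3 + 2x + 3) + (x^3 + 2x^2 + 6x). Hence a·b ≡ x^3 + 2x^2 + 6x (mod f). (F_7[x]/(f) is a field with 7^4 = 2401 elements since f is irreducible of degree 4.)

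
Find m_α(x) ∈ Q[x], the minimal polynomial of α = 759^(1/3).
m_α(x) = x^3 - 759

α satisfies α^3 = 759, so x^3 - 759 annihilates α. By the rational root test, a rational root p/q (in lowest terms) of x^3 - 759 would satisfy p^3 = 759 q^3, forcing q = 1 and p^3 = 759; but 759 is not a perfect cube, contradiction. A monic cubic over Q with no rational root is irreducible (any nontrivial factorization would include a linear factor). Hence x^3 - 759 is the minimal polynomial of α, and in particular [Q(α):Q] = 3.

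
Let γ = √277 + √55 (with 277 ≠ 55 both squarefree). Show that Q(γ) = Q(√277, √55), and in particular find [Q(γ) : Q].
[Q(γ) : Q] = 4 (equivalently, Q(γ) = Q(√277, √55))

Obviously Q(γ) ⊆ Q(√277, √55), and [Q(√277, √55):Q] = 4 (since 277, 55 are distinct squarefree integers > 1 with 15235 not a perfect square). To show equality we compute the minimal polynomial of γ. From γ = √277 + √55: γ^2 = 277 + 2√(15235) + 55 = 332 + 2√(15235), so γ^2 - 332 = 2√(15235); squaring, (γ^2 - 332)^2 = 4·15235, i.e. γ^4 - 664γ^2 + 110224 - 60940 = 0, i.e. γ^4 - 664γ^2 + 49284 = 0. So γ is a root of x^4 - 664x^2 + 49284. This polynomial is irreducible over Q: it has no rational root (each ±√277 ± √55 is irrational), and any factorization into two quadratics over Q would force √(15235) ∈ Q (pairing opposite roots) or √277, √55 ∈ Q (other pairings), all impossible. Hence [Q(γ):Q] = 4 = [Q(√277, √55):Q], so Q(γ) = Q(√277, √55).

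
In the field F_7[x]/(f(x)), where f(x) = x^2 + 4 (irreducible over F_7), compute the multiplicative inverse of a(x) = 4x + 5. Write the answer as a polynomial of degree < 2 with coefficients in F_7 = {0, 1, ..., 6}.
a(x)^(-1) ≡ 2x + 1 (mod f(x))

Since f is irreducible over F_7, F_7[x]/(f) is a field and a(x) ≠ 0 has an inverse. Apply the extended Euclidean algorithm to f(x) and a(x) in F_7[x]: f(x) = (2x + 1)·a(x) + (6). The last nonzero remainder is the constant 6 = gcd(f, a) in F_7. Back-substituting through the division chain expresses 6 = s(x)·a(x) + t(x)·f(x) with s(x) ≡ 5x + 6 (mod f), so (5x + 6)·a(x) ≡ 6 (mod f). Multiplying by 6^(-1) ≡ 6 in F_7 gives a(x)^(-1) ≡ 6·(5x + 6) ≡ 2x + 1 (mod f). Check: (4x + 5)·(2x + 1) = x^2 + 5 ≡ 1 (mod x^2 + 4).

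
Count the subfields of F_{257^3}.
F_{257^3} has 2 subfields

The subfields of F_{p^n} are exactly the fields F_{p^d} for d | n (each is the fixed field of the unique index-d subgroup of Gal(F_{p^n}/F_p) ≅ Z/nZ). The divisors of n = 3 are {1, 3}, giving 2 subfields: F_{257^1}, F_{257^3}.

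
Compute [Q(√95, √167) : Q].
[Q(√95, √167) : Q] = 4

[Q(√95):Q] = 2 (min poly x^2 - 95, irreducible since 95 is squarefree > 1). For the top step, suppose √167 ∈ Q(√95), say √167 = c + d√95 with c, d ∈ Q. Squaring: 167 = c^2 + 95d^2 + 2cd√95. Since √95 ∉ Q this forces 2cd = 0. If d = 0 then √167 = c ∈ Q, contradicting 167 squarefree > 1. If c = 0 then 167 = 95d^2, so 95·167 = (95d)^2 is a perfect square in Q — but 95·167 = 15865 is not a perfect square (since 95 and 167 are distinct squarefree integers). Contradiction. Hence √167 ∉ Q(√95), so x^2 - 167 stays irreducible over Q(√95) and [Q(√95, √167) : Q(√95)] = 2. By the tower law, [Q(√95, √167) : Q] = 2 · 2 = 4.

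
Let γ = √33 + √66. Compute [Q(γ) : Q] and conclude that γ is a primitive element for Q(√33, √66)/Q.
[Q(γ) : Q] = 4 (equivalently, Q(γ) = Q(√33, √66))

Obviously Q(γ) ⊆ Q(√33, √66), and [Q(√33, √66):Q] = 4 (since 33, 66 are distinct squarefree integers > 1 with 2178 not a perfect square). To show equality we compute the minimal polynomial of γ. From γ = √33 + √66: γ^2 = 33 + 2√(2178) + 66 = 99 + 2√(2178), so γ^2 - 99 = 2√(2178); squaring, (γ^2 - 99)^2 = 4·2178, i.e. γ^4 - 198γ^2 + 9801 - 8712 = 0, i.e. γ^4 - 198γ^2 + 1089 = 0. So γ is a root of x^4 - 198x^2 + 1089. This polynomial is irreducible over Q: it has no rational root (each ±√33 ± √66 is irrational), and any factorization into two quadratics over Q would force √(2178) ∈ Q (pairing opposite roots) or √33, √66 ∈ Q (other pairings), all impossible. Hence [Q(γ):Q] = 4 = [Q(√33, √66):Q], so Q(γ) = Q(√33, √66).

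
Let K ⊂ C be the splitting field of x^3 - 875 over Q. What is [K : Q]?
[K : Q] = 6

The roots of x^3 - 875 are ∛875, ω∛875, ω^2∛875 where ω = e^(2πi/3) is a primitive cube root of unity, so K = Q(∛875, ω). Now [Q(∛875):Q] = 3 (since 875 is not a perfect cube, x^3 - 875 is irreducible) and [Q(ω):Q] = 2. Both 2 and 3 divide [K:Q], and [K:Q] ≤ 3·2 = 6, so [K:Q] = 6. (Equivalently: Q(∛875) ⊂ R but ω ∉ R, so [K : Q(∛875)] = 2.)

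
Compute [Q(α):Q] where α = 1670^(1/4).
[Q(α):Q] = 4

α is a root of x^4 - 1670. By Eisenstein's criterion at the prime p = 2 (which divides the constant term 1670 but p^2 = 4 does not, since 1670 is squarefree), x^4 - 1670 is irreducible over Q. Hence [Q(α):Q] = 4.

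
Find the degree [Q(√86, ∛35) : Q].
[Q(√86, ∛35) : Q] = 6

Let L = Q(√86, ∛35). Since Q(√86) ⊂ L and [Q(√86):Q] = 2, the tower law gives 2 | [L:Q]. Likewise Q(∛35) ⊂ L with [Q(∛35):Q] = 3 (because 35 is not a perfect cube), so 3 | [L:Q]. As gcd(2,3) = 1, [L:Q] is divisible by 6. Conversely L is generated over Q by √86 and ∛35, so [L:Q] ≤ 2·3 = 6. Therefore [Q(√86, ∛35) : Q] = 6.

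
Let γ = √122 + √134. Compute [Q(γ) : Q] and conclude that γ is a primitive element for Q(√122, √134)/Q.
[Q(γ) : Q] = 4 (equivalently, Q(γ) = Q(√122, √134))

Obviously Q(γ) ⊆ Q(√122, √134), and [Q(√122, √134):Q] = 4 (since 122, 134 are distinct squarefree integers > 1 with 16348 not a perfect square). To show equality we compute the minimal polynomial of γ. From γ = √122 + √134: γ^2 = 122 + 2√(16348) + 134 = 256 + 2√(16348), so γ^2 - 256 = 2√(16348); squaring, (γ^2 - 256)^2 = 4·16348, i.e. γ^4 - 512γ^2 + 65536 - 65392 = 0, i.e. γ^4 - 512γ^2 + 144 = 0. So γ is a root of x^4 - 512x^2 + 144. This polynomial is irreducible over Q: it has no rational root (each ±√122 ± √134 is irrational), and any factorization into two quadratics over Q would force √(16348) ∈ Q (pairing opposite roots) or √122, √134 ∈ Q (other pairings), all impossible. Hence [Q(γ):Q] = 4 = [Q(√122, √134):Q], so Q(γ) = Q(√122, √134).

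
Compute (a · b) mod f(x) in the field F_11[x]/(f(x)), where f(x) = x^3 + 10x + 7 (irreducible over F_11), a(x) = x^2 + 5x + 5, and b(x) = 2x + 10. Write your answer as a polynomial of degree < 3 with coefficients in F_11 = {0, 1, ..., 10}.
a · b ≡ 9x^2 + 7x + 3 (mod f(x))

Multiply in F_11[x]: a(x)·b(x) = (x^2 + 5x + 5)·(2x + 10) = 2x^3 + 9x^2 + 5x + 6. This has degree ≥ 3, so divide by f(x) over F_11: 2x^3 + 9x^2 + 5x + 6 = (2)·(x^3 + 10x + 7) + (9x^2 + 7x + 3). Hence a·b ≡ 9x^2 + 7x + 3 (mod f). (F_11[x]/(f) is a field with 11^3 = 1331 elements since f is irreducible of degree 3.)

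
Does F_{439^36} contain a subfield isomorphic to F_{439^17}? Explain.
No: F_{439^17} is not a subfield of F_{439^36}

F_{p^m} embeds in F_{p^n} iff m | n. Here 17 ∤ 36 (since 36 = 2·17 + 2 with remainder 2 ≠ 0), so F_{439^17} is not a subfield of F_{439^36}. Equivalently: if it were, the tower law would give 17 = [F_{439^17}:F_439] dividing [F_{439^36}:F_439] = 36, contradiction.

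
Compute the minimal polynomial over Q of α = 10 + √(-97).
m_α(x) = x^2 - 20x + 197

From α - 10 = √(-97), squaring gives (α - 10)^2 = -97, i.e. α^2 - 20α + 100 = -97, so α^2 - 20α + 197 = 0. The discriminant of x^2 - 20x + 197 is (-20)^2 - 4·(197) = 400 - 788 = -388, and 4·(-97) is not a perfect square in Q since -97 is squarefree and ≠ 1. Hence x^2 - 20x + 197 is irreducible over Q and is the minimal polynomial of α.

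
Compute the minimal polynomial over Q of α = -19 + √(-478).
m_α(x) = x^2 + 38x + 839

From α + 19 = √(-478), squaring gives (α + 19)^2 = -478, i.e. α^2 + 38α + 361 = -478, so α^2 + 38α + 839 = 0. The discriminant of x^2 + 38x + 839 is (38)^2 - 4·(839) = 1444 - 3356 = -1912, and 4·(-478) is not a perfect square in Q since -478 is squarefree and ≠ 1. Hence x^2 + 38x + 839 is irreducible over Q and is the minimal polynomial of α.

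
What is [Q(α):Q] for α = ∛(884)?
[Q(α):Q] = 3

The minimal polynomial of α is x^3 - 884, irreducible over Q since 884 is not a perfect cube (so x^3 - 884 has no rational root). Hence [Q(α):Q] = deg(m_α) = 3.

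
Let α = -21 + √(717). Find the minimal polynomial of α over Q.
m_α(x) = x^2 + 42x - 276

From α + 21 = √(717), squaring gives (α + 21)^2 = 717, i.e. α^2 + 42α + 441 = 717, so α^2 + 42α - 276 = 0. The discriminant of x^2 + 42x - 276 is (42)^2 - 4·(-276) = 1764 + 1104 = 2868, and 4·(717) is not a perfect square in Q since 717 is squarefree and ≠ 1. Hence x^2 + 42x - 276 is irreducible over Q and is the minimal polynomial of α.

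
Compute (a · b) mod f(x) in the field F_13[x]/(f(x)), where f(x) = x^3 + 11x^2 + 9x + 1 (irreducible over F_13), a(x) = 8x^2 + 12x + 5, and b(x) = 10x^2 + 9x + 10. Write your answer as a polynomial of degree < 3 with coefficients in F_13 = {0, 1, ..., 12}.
a · b ≡ x^2 + 11x + 10 (mod f(x))

Multiply in F_13[x]: a(x)·b(x) = (8x^2 + 12x + 5)·(10x^2 + 9x + 10) = 2x^4 + 10x^3 + 4x^2 + 9x + 11. This has degree ≥ 3, so divide by f(x) over F_13: 2x^4 + 10x^3 + 4x^2 + 9x + 11 = (2x + 1)·(x^3 + 11x^2 + 9x + 1) + (x^2 + 11x + 10). Hence a·b ≡ x^2 + 11x + 10 (mod f). (F_13[x]/(f) is a field with 13^3 = 2197 elements since f is irreducible of degree 3.)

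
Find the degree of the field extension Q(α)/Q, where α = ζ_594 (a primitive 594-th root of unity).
[Q(α):Q] = 180

The minimal polynomial of ζ_594 over Q is the 594-th cyclotomic polynomial Φ_594(x), which is irreducible over Q and has degree φ(594) = 180. Hence [Q(α):Q] = φ(594) = 180.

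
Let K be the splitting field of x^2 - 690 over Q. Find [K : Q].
[K : Q] = 2

f(x) = x^2 - 690 factors as (x - √690)(x + √690). The splitting field is K = Q(√690). Since 690 is squarefree and > 1, it is not a perfect square, so x^2 - 690 is irreducible over Q and [Q(√690) : Q] = 2. Hence [K : Q] = 2.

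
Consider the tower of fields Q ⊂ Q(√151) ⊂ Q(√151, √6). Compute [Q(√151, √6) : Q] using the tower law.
[Q(√151, √6) : Q] = 4

[Q(√151):Q] = 2 (min poly x^2 - 151, irreducible since 151 is squarefree > 1). For the top step, suppose √6 ∈ Q(√151), say √6 = c + d√151 with c, d ∈ Q. Squaring: 6 = c^2 + 151d^2 + 2cd√151. Since √151 ∉ Q this forces 2cd = 0. If d = 0 then √6 = c ∈ Q, contradicting 6 squarefree > 1. If c = 0 then 6 = 151d^2, so 151·6 = (151d)^2 is a perfect square in Q — but 151·6 = 906 is not a perfect square (since 151 and 6 are distinct squarefree integers). Contradiction. Hence √6 ∉ Q(√151), so x^2 - 6 stays irreducible over Q(√151) and [Q(√151, √6) : Q(√151)] = 2. By the tower law, [Q(√151, √6) : Q] = 2 · 2 = 4.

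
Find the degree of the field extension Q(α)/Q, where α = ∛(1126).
[Q(α):Q] = 3

The minimal polynomial of α is x^3 - 1126, irreducible over Q since 1126 is not a perfect cube (so x^3 - 1126 has no rational root). Hence [Q(α):Q] = deg(m_α) = 3.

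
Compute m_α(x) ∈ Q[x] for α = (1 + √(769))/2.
m_α(x) = x^2 - x - 192

From 2α - 1 = √(769), squaring gives (2α - 1)^2 = 769, i.e. 4α^2 - 4α + 1 = 769, so α^2 - α + (1 - 769)/4 = 0. Since 769 ≡ 1 (mod 4), (1 - 769)/4 = -192 ∈ Z. The polynomial x^2 - x - 192 has discriminant 1 - 4·(-192) = 769, which is not a perfect square in Q (d = 769 is squarefree and ≠ 1), so x^2 - x - 192 is irreducible over Q. It is the minimal polynomial of α.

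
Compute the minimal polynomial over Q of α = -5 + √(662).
m_α(x) = x^2 + 10x - 637

From α + 5 = √(662), squaring gives (α + 5)^2 = 662, i.e. α^2 + 10α + 25 = 662, so α^2 + 10α - 637 = 0. The discriminant of x^2 + 10x - 637 is (10)^2 - 4·(-637) = 100 + 2548 = 2648, and 4·(662) is not a perfect square in Q since 662 is squarefree and ≠ 1. Hence x^2 + 10x - 637 is irreducible over Q and is the minimal polynomial of α.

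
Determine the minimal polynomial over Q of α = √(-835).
m_α(x) = x^2 + 835

α satisfies α^2 + 835 = 0, so x^2 + 835 annihilates α. Since d = -835 is squarefree and ≠ 1, it is not a perfect square in Q, so x^2 + 835 has no rational root and is therefore irreducible over Q (a degree-2 polynomial over a field is irreducible iff it has no root). Hence m_α(x) = x^2 + 835.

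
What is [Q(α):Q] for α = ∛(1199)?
[Q(α):Q] = 3

The minimal polynomial of α is x^3 - 1199, irreducible over Q since 1199 is not a perfect cube (so x^3 - 1199 has no rational root). Hence [Q(α):Q] = deg(m_α) = 3.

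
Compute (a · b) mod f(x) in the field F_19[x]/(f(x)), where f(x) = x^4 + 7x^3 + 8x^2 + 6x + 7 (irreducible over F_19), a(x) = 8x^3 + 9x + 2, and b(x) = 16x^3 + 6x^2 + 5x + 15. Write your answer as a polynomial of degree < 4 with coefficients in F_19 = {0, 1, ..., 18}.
a · b ≡ 18x^2 + 15x + 2 (mod f(x))

Multiply in F_19[x]: a(x)·b(x) = (8x^3 + 9x + 2)·(16x^3 + 6x^2 + 5x + 15) = 14x^6 + 10x^5 + 13x^4 + 16x^3 + 12x + 11. This has degree ≥ 4, so divide by f(x) over F_19: 14x^6 + 10x^5 + 13x^4 + 16x^3 + 12x + 11 = (14x^2 + 7x + 4)·(x^4 + 7x^3 + 8x^2 + 6x + 7) + (18x^2 + 15x + 2). Hence a·b ≡ 18x^2 + 15x + 2 (mod f). (F_19[x]/(f) is a field with 19^4 = 130321 elements since f is irreducible of degree 4.)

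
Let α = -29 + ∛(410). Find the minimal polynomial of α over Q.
m_α(x) = x^3 + 87x^2 + 2523x + 23979

Set β = α + 29 = ∛(410), so β^3 = 410. Then (α + 29)^3 - 410 = 0, i.e. α is a root of g(x) = (x + 29)^3 - 410 = x^3 + 87x^2 + 2523x + 23979. Since g(x) = h(x + 29) where h(x) = x^3 - 410, and h is irreducible over Q (because 410 is not a perfect cube, so h has no rational root, and a monic cubic with no rational root is irreducible), g is also irreducible (irreducibility is preserved under the substitution x → x + 29). Hence m_α(x) = x^3 + 87x^2 + 2523x + 23979.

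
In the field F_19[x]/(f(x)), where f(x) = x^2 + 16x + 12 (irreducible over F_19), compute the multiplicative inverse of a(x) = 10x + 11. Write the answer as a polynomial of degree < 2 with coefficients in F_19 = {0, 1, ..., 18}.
a(x)^(-1) ≡ 5x + 8 (mod f(x))

Since f is irreducible over F_19, F_19[x]/(f) is a field and a(x) ≠ 0 has an inverse. Apply the extended Euclidean algorithm to f(x) and a(x) in F_19[x]: f(x) = (2x + 7)·a(x) + (11). The last nonzero remainder is the constant 11 = gcd(f, a) in F_19. Back-substituting through the division chain expresses 11 = s(x)·a(x) + t(x)·f(x) with s(x) ≡ 17x + 12 (mod f), so (17x + 12)·a(x) ≡ 11 (mod f). Multiplying by 11^(-1) ≡ 7 in F_19 gives a(x)^(-1) ≡ 7·(17x + 12) ≡ 5x + 8 (mod f). Check: (10x + 11)·(5x + 8) = 12x^2 + 2x + 12 ≡ 1 (mod x^2 + 16x + 12).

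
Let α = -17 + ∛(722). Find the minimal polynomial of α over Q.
m_α(x) = x^3 + 51x^2 + 867x + 4191

Set β = α + 17 = ∛(722), so β^3 = 722. Then (α + 17)^3 - 722 = 0, i.e. α is a root of g(x) = (x + 17)^3 - 722 = x^3 + 51x^2 + 867x + 4191. Since g(x) = h(x + 17) where h(x) = x^3 - 722, and h is irreducible over Q (because 722 is not a perfect cube, so h has no rational root, and a monic cubic with no rational root is irreducible), g is also irreducible (irreducibility is preserved under the substitution x → x + 17). Hence m_α(x) = x^3 + 51x^2 + 867x + 4191.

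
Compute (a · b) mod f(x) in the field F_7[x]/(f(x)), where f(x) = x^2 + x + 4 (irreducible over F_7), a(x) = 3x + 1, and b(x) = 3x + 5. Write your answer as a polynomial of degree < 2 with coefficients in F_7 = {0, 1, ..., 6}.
a · b ≡ 2x + 4 (mod f(x))

Multiply in F_7[x]: a(x)·b(x) = (3x + 1)·(3x + 5) = 2x^2 + 4x + 5. This has degree ≥ 2, so divide by f(x) over F_7: 2x^2 + 4x + 5 = (2)·(x^2 + x + 4) + (2x + 4). Hence a·b ≡ 2x + 4 (mod f). (F_7[x]/(f) is a field with 7^2 = 49 elements since f is irreducible of degree 2.)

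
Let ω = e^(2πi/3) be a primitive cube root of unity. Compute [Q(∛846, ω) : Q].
[Q(∛846, ω) : Q] = 6

[Q(∛846):Q] = 3 (min poly x^3 - 846, irreducible since 846 is not a perfect cube). [Q(ω):Q] = 2 (min poly x^2 + x + 1). Since Q(∛846) ⊂ R and ω ∉ R, we have ω ∉ Q(∛846), so x^2 + x + 1 remains irreducible over Q(∛846) and [Q(∛846, ω) : Q(∛846)] = 2. By the tower law, [Q(∛846, ω) : Q] = 3 · 2 = 6. (In fact Q(∛846, ω) is the splitting field of x^3 - 846 over Q.)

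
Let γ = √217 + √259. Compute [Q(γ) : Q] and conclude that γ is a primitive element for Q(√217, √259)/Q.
[Q(γ) : Q] = 4 (equivalently, Q(γ) = Q(√217, √259))

Obviously Q(γ) ⊆ Q(√217, √259), and [Q(√217, √259):Q] = 4 (since 217, 259 are distinct squarefree integers > 1 with 56203 not a perfect square). To show equality we compute the minimal polynomial of γ. From γ = √217 + √259: γ^2 = 217 + 2√(56203) + 259 = 476 + 2√(56203), so γ^2 - 476 = 2√(56203); squaring, (γ^2 - 476)^2 = 4·56203, i.e. γ^4 - 952γ^2 + 226576 - 224812 = 0, i.e. γ^4 - 952γ^2 + 1764 = 0. So γ is a root of x^4 - 952x^2 + 1764. This polynomial is irreducible over Q: it has no rational root (each ±√217 ± √259 is irrational), and any factorization into two quadratics over Q would force √(56203) ∈ Q (pairing opposite roots) or √217, √259 ∈ Q (other pairings), all impossible. Hence [Q(γ):Q] = 4 = [Q(√217, √259):Q], so Q(γ) = Q(√217, √259).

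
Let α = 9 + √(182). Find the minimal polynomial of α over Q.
m_α(x) = x^2 - 18x - 101

From α - 9 = √(182), squaring gives (α - 9)^2 = 182, i.e. α^2 - 18α + 81 = 182, so α^2 - 18α - 101 = 0. The discriminant of x^2 - 18x - 101 is (-18)^2 - 4·(-101) = 324 + 404 = 728, and 4·(182) is not a perfect square in Q since 182 is squarefree and ≠ 1. Hence x^2 - 18x - 101 is irreducible over Q and is the minimal polynomial of α.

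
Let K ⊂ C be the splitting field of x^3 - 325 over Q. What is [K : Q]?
[K : Q] = 6

The roots of x^3 - 325 are ∛325, ω∛325, ω^2∛325 where ω = e^(2πi/3) is a primitive cube root of unity, so K = Q(∛325, ω). Now [Q(∛325):Q] = 3 (since 325 is not a perfect cube, x^3 - 325 is irreducible) and [Q(ω):Q] = 2. Both 2 and 3 divide [K:Q], and [K:Q] ≤ 3·2 = 6, so [K:Q] = 6. (Equivalently: Q(∛325) ⊂ R but ω ∉ R, so [K : Q(∛325)] = 2.)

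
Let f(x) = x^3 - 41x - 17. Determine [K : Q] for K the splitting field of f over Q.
[K : Q] = 6

By the rational root test, any rational root of the monic integer polynomial f(x) = x^3 - 41x - 17 must be an integer dividing the constant term -17, i.e. one of ±{1, 17}. Evaluating: f(1) = -57, f(-1) = 23, f(17) = 4199, f(-17) = -4233; none is 0, so f has no rational root and is therefore irreducible over Q (a cubic with no linear factor over a field is irreducible). For an irreducible cubic, the Galois group is A_3 or S_3 according as the discriminant disc(f) = -4a^3 - 27b^2 = -4·(-41)^3 - 27·(-17)^2 = 267881 is or is not a square in Q. Here disc(f) = 267881 is not a perfect square in Q, so the Galois group of f over Q is not contained in A_3 and must be all of S_3. The splitting field has degree |S_3| = 6 over Q, so [K : Q] = 6.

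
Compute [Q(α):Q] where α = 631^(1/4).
[Q(α):Q] = 4

α is a root of x^4 - 631. By Eisenstein's criterion at the prime p = 631 (which divides the constant term 631 but p^2 = 398161 does not, since 631 is squarefree), x^4 - 631 is irreducible over Q. Hence [Q(α):Q] = 4.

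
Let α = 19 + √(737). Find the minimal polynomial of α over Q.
m_α(x) = x^2 - 38x - 376

From α - 19 = √(737), squaring gives (α - 19)^2 = 737, i.e. α^2 - 38α + 361 = 737, so α^2 - 38α - 376 = 0. The discriminant of x^2 - 38x - 376 is (-38)^2 - 4·(-376) = 1444 + 1504 = 2948, and 4·(737) is not a perfect square in Q since 737 is squarefree and ≠ 1. Hence x^2 - 38x - 376 is irreducible over Q and is the minimal polynomial of α.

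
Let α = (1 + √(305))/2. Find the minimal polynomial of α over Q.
m_α(x) = x^2 - x - 76

From 2α - 1 = √(305), squaring gives (2α - 1)^2 = 305, i.e. 4α^2 - 4α + 1 = 305, so α^2 - α + (1 - 305)/4 = 0. Since 305 ≡ 1 (mod 4), (1 - 305)/4 = -76 ∈ Z. The polynomial x^2 - x - 76 has discriminant 1 - 4·(-76) = 305, which is not a perfect square in Q (d = 305 is squarefree and ≠ 1), so x^2 - x - 76 is irreducible over Q. It is the minimal polynomial of α.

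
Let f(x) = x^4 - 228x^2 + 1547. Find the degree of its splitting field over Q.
[K : Q] = 4

Solving the quadratic in x^2: x^2 = (228 ± √(228^2 - 4·1547))/2 = (228 ± √45796)/2 = (228 ± 214)/2, giving x^2 = 221 or x^2 = 7. So f(x) = (x^2 - 221)(x^2 - 7) and the roots of f are ±√221, ±√7. Hence the splitting field is K = Q(√221, √7). Since 221 and 7 are distinct squarefree integers > 1, their product 1547 is not a perfect square, so √7 ∉ Q(√221). By the tower law [K:Q] = [Q(√221,√7):Q(√221)] · [Q(√221):Q] = 2 · 2 = 4.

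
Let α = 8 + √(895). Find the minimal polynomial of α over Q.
m_α(x) = x^2 - 16x - 831

From α - 8 = √(895), squaring gives (α - 8)^2 = 895, i.e. α^2 - 16α + 64 = 895, so α^2 - 16α - 831 = 0. The discriminant of x^2 - 16x - 831 is (-16)^2 - 4·(-831) = 256 + 3324 = 3580, and 4·(895) is not a perfect square in Q since 895 is squarefree and ≠ 1. Hence x^2 - 16x - 831 is irreducible over Q and is the minimal polynomial of α.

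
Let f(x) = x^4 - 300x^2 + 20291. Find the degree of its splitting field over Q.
[K : Q] = 4

Solving the quadratic in x^2: x^2 = (300 ± √(300^2 - 4·20291))/2 = (300 ± √8836)/2 = (300 ± 94)/2, giving x^2 = 103 or x^2 = 197. So f(x) = (x^2 - 103)(x^2 - 197) and the roots of f are ±√103, ±√197. Hence the splitting field is K = Q(√103, √197). Since 103 and 197 are distinct squarefree integers > 1, their product 20291 is not a perfect square, so √197 ∉ Q(√103). By the tower law [K:Q] = [Q(√103,√197):Q(√103)] · [Q(√103):Q] = 2 · 2 = 4.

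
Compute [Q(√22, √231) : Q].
[Q(√22, √231) : Q] = 4

[Q(√22):Q] = 2 (min poly x^2 - 22, irreducible since 22 is squarefree > 1). For the top step, suppose √231 ∈ Q(√22), say √231 = c + d√22 with c, d ∈ Q. Squaring: 231 = c^2 + 22d^2 + 2cd√22. Since √22 ∉ Q this forces 2cd = 0. If d = 0 then √231 = c ∈ Q, contradicting 231 squarefree > 1. If c = 0 then 231 = 22d^2, so 22·231 = (22d)^2 is a perfect square in Q — but 22·231 = 5082 is not a perfect square (since 22 and 231 are distinct squarefree integers). Contradiction. Hence √231 ∉ Q(√22), so x^2 - 231 stays irreducible over Q(√22) and [Q(√22, √231) : Q(√22)] = 2. By the tower law, [Q(√22, √231) : Q] = 2 · 2 = 4.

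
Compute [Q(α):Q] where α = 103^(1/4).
[Q(α):Q] = 4

α is a root of x^4 - 103. By Eisenstein's criterion at the prime p = 103 (which divides the constant term 103 but p^2 = 10609 does not, since 103 is squarefree), x^4 - 103 is irreducible over Q. Hence [Q(α):Q] = 4.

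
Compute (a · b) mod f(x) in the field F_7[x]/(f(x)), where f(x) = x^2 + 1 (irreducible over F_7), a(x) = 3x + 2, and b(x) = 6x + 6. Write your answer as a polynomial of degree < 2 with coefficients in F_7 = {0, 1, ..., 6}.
a · b ≡ 2x + 1 (mod f(x))

Multiply in F_7[x]: a(x)·b(x) = (3x + 2)·(6x + 6) = 4x^2 + 2x + 5. This has degree ≥ 2, so divide by f(x) over F_7: 4x^2 + 2x + 5 = (4)·(x^2 + 1) + (2x + 1). Hence a·b ≡ 2x + 1 (mod f). (F_7[x]/(f) is a field with 7^2 = 49 elements since f is irreducible of degree 2.)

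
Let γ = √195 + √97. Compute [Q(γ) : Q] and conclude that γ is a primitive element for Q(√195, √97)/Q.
[Q(γ) : Q] = 4 (equivalently, Q(γ) = Q(√195, √97))

Obviously Q(γ) ⊆ Q(√195, √97), and [Q(√195, √97):Q] = 4 (since 195, 97 are distinct squarefree integers > 1 with 18915 not a perfect square). To show equality we compute the minimal polynomial of γ. From γ = √195 + √97: γ^2 = 195 + 2√(18915) + 97 = 292 + 2√(18915), so γ^2 - 292 = 2√(18915); squaring, (γ^2 - 292)^2 = 4·18915, i.e. γ^4 - 584γ^2 + 85264 - 75660 = 0, i.e. γ^4 - 584γ^2 + 9604 = 0. So γ is a root of x^4 - 584x^2 + 9604. This polynomial is irreducible over Q: it has no rational root (each ±√195 ± √97 is irrational), and any factorization into two quadratics over Q would force √(18915) ∈ Q (pairing opposite roots) or √195, √97 ∈ Q (other pairings), all impossible. Hence [Q(γ):Q] = 4 = [Q(√195, √97):Q], so Q(γ) = Q(√195, √97).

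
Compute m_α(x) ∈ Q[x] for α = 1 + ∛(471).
m_α(x) = x^3 - 3x^2 + 3x - 472

Set β = α - 1 = ∛(471), so β^3 = 471. Then (α - 1)^3 - 471 = 0, i.e. α is a root of g(x) = (x - 1)^3 - 471 = x^3 - 3x^2 + 3x - 472. Since g(x) = h(x - 1) where h(x) = x^3 - 471, and h is irreducible over Q (because 471 is not a perfect cube, so h has no rational root, and a monic cubic with no rational root is irreducible), g is also irreducible (irreducibility is preserved under the substitution x → x - 1). Hence m_α(x) = x^3 - 3x^2 + 3x - 472.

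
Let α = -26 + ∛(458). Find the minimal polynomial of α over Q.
m_α(x) = x^3 + 78x^2 + 2028x + 17118

Set β = α + 26 = ∛(458), so β^3 = 458. Then (α + 26)^3 - 458 = 0, i.e. α is a root of g(x) = (x + 26)^3 - 458 = x^3 + 78x^2 + 2028x + 17118. Since g(x) = h(x + 26) where h(x) = x^3 - 458, and h is irreducible over Q (because 458 is not a perfect cube, so h has no rational root, and a monic cubic with no rational root is irreducible), g is also irreducible (irreducibility is preserved under the substitution x → x + 26). Hence m_α(x) = x^3 + 78x^2 + 2028x + 17118.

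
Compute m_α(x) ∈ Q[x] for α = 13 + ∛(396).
m_α(x) = x^3 - 39x^2 + 507x - 2593

Set β = α - 13 = ∛(396), so β^3 = 396. Then (α - 13)^3 - 396 = 0, i.e. α is a root of g(x) = (x - 13)^3 - 396 = x^3 - 39x^2 + 507x - 2593. Since g(x) = h(x - 13) where h(x) = x^3 - 396, and h is irreducible over Q (because 396 is not a perfect cube, so h has no rational root, and a monic cubic with no rational root is irreducible), g is also irreducible (irreducibility is preserved under the substitution x → x - 13). Hence m_α(x) = x^3 - 39x^2 + 507x - 2593.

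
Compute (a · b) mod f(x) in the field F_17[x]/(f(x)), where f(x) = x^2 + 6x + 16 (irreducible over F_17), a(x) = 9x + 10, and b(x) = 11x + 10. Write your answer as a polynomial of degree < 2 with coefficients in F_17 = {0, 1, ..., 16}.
a · b ≡ 14x + 12 (mod f(x))

Multiply in F_17[x]: a(x)·b(x) = (9x + 10)·(11x + 10) = 14x^2 + 13x + 15. This has degree ≥ 2, so divide by f(x) over F_17: 14x^2 + 13x + 15 = (14)·(x^2 + 6x + 16) + (14x + 12). Hence a·b ≡ 14x + 12 (mod f). (F_17[x]/(f) is a field with 17^2 = 289 elements since f is irreducible of degree 2.)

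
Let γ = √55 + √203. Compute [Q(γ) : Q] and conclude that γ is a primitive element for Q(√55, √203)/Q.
[Q(γ) : Q] = 4 (equivalently, Q(γ) = Q(√55, √203))

Obviously Q(γ) ⊆ Q(√55, √203), and [Q(√55, √203):Q] = 4 (since 55, 203 are distinct squarefree integers > 1 with 11165 not a perfect square). To show equality we compute the minimal polynomial of γ. From γ = √55 + √203: γ^2 = 55 + 2√(11165) + 203 = 258 + 2√(11165), so γ^2 - 258 = 2√(11165); squaring, (γ^2 - 258)^2 = 4·11165, i.e. γ^4 - 516γ^2 + 66564 - 44660 = 0, i.e. γ^4 - 516γ^2 + 21904 = 0. So γ is a root of x^4 - 516x^2 + 21904. This polynomial is irreducible over Q: it has no rational root (each ±√55 ± √203 is irrational), and any factorization into two quadratics over Q would force √(11165) ∈ Q (pairing opposite roots) or √55, √203 ∈ Q (other pairings), all impossible. Hence [Q(γ):Q] = 4 = [Q(√55, √203):Q], so Q(γ) = Q(√55, √203).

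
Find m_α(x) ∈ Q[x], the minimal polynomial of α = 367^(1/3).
m_α(x) = x^3 - 367

α satisfies α^3 = 367, so x^3 - 367 annihilates α. By the rational root test, a rational root p/q (in lowest terms) of x^3 - 367 would satisfy p^3 = 367 q^3, forcing q = 1 and p^3 = 367; but 367 is not a perfect cube, contradiction. A monic cubic over Q with no rational root is irreducible (any nontrivial factorization would include a linear factor). Hence x^3 - 367 is the minimal polynomial of α, and in particular [Q(α):Q] = 3.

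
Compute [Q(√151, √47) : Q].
[Q(√151, √47) : Q] = 4

[Q(√151):Q] = 2 (min poly x^2 - 151, irreducible since 151 is squarefree > 1). For the top step, suppose √47 ∈ Q(√151), say √47 = c + d√151 with c, d ∈ Q. Squaring: 47 = c^2 + 151d^2 + 2cd√151. Since √151 ∉ Q this forces 2cd = 0. If d = 0 then √47 = c ∈ Q, contradicting 47 squarefree > 1. If c = 0 then 47 = 151d^2, so 151·47 = (151d)^2 is a perfect square in Q — but 151·47 = 7097 is not a perfect square (since 151 and 47 are distinct squarefree integers). Contradiction. Hence √47 ∉ Q(√151), so x^2 - 47 stays irreducible over Q(√151) and [Q(√151, √47) : Q(√151)] = 2. By the tower law, [Q(√151, √47) : Q] = 2 · 2 = 4.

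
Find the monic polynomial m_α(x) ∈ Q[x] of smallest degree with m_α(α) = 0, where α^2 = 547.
m_α(x) = x^2 - 547

α satisfies α^2 - 547 = 0, so x^2 - 547 annihilates α. Since d = 547 is squarefree and ≠ 1, it is not a perfect square in Q, so x^2 - 547 has no rational root and is therefore irreducible over Q (a degree-2 polynomial over a field is irreducible iff it has no root). Hence m_α(x) = x^2 - 547.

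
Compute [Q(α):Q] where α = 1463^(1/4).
[Q(α):Q] = 4

α is a root of x^4 - 1463. By Eisenstein's criterion at the prime p = 7 (which divides the constant term 1463 but p^2 = 49 does not, since 1463 is squarefree), x^4 - 1463 is irreducible over Q. Hence [Q(α):Q] = 4.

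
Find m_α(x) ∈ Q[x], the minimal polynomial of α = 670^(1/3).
m_α(x) = x^3 - 670

α satisfies α^3 = 670, so x^3 - 670 annihilates α. By the rational root test, a rational root p/q (in lowest terms) of x^3 - 670 would satisfy p^3 = 670 q^3, forcing q = 1 and p^3 = 670; but 670 is not a perfect cube, contradiction. A monic cubic over Q with no rational root is irreducible (any nontrivial factorization would include a linear factor). Hence x^3 - 670 is the minimal polynomial of α, and in particular [Q(α):Q] = 3.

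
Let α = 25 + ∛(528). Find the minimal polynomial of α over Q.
m_α(x) = x^3 - 75x^2 + 1875x - 16153

Set β = α - 25 = ∛(528), so β^3 = 528. Then (α - 25)^3 - 528 = 0, i.e. α is a root of g(x) = (x - 25)^3 - 528 = x^3 - 75x^2 + 1875x - 16153. Since g(x) = h(x - 25) where h(x) = x^3 - 528, and h is irreducible over Q (because 528 is not a perfect cube, so h has no rational root, and a monic cubic with no rational root is irreducible), g is also irreducible (irreducibility is preserved under the substitution x → x - 25). Hence m_α(x) = x^3 - 75x^2 + 1875x - 16153.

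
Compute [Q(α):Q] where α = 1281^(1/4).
[Q(α):Q] = 4

α is a root of x^4 - 1281. By Eisenstein's criterion at the prime p = 3 (which divides the constant term 1281 but p^2 = 9 does not, since 1281 is squarefree), x^4 - 1281 is irreducible over Q. Hence [Q(α):Q] = 4.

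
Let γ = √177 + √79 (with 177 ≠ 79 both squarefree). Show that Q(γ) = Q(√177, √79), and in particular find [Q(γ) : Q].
[Q(γ) : Q] = 4 (equivalently, Q(γ) = Q(√177, √79))

Obviously Q(γ) ⊆ Q(√177, √79), and [Q(√177, √79):Q] = 4 (since 177, 79 are distinct squarefree integers > 1 with 13983 not a perfect square). To show equality we compute the minimal polynomial of γ. From γ = √177 + √79: γ^2 = 177 + 2√(13983) + 79 = 256 + 2√(13983), so γ^2 - 256 = 2√(13983); squaring, (γ^2 - 256)^2 = 4·13983, i.e. γ^4 - 512γ^2 + 65536 - 55932 = 0, i.e. γ^4 - 512γ^2 + 9604 = 0. So γ is a root of x^4 - 512x^2 + 9604. This polynomial is irreducible over Q: it has no rational root (each ±√177 ± √79 is irrational), and any factorization into two quadratics over Q would force √(13983) ∈ Q (pairing opposite roots) or √177, √79 ∈ Q (other pairings), all impossible. Hence [Q(γ):Q] = 4 = [Q(√177, √79):Q], so Q(γ) = Q(√177, √79).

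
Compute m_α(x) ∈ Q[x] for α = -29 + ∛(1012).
m_α(x) = x^3 + 87x^2 + 2523x + 23377

Set β = α + 29 = ∛(1012), so β^3 = 1012. Then (α + 29)^3 - 1012 = 0, i.e. α is a root of g(x) = (x + 29)^3 - 1012 = x^3 + 87x^2 + 2523x + 23377. Since g(x) = h(x + 29) where h(x) = x^3 - 1012, and h is irreducible over Q (because 1012 is not a perfect cube, so h has no rational root, and a monic cubic with no rational root is irreducible), g is also irreducible (irreducibility is preserved under the substitution x → x + 29). Hence m_α(x) = x^3 + 87x^2 + 2523x + 23377.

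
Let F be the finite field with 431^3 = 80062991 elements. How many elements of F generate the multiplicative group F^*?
There are φ(80062990) = 26345088 primitive elements

F_q^* is cyclic of order q - 1 = 80062990. A cyclic group of order m has exactly φ(m) generators. Here m = 80062990 = 2 · 5 · 7 · 43 · 67 · 397, so the number of primitive elements is φ(80062990) = 26345088.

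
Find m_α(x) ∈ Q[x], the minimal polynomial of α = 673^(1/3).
m_α(x) = x^3 - 673

α satisfies α^3 = 673, so x^3 - 673 annihilates α. By the rational root test, a rational root p/q (in lowest terms) of x^3 - 673 would satisfy p^3 = 673 q^3, forcing q = 1 and p^3 = 673; but 673 is not a perfect cube, contradiction. A monic cubic over Q with no rational root is irreducible (any nontrivial factorization would include a linear factor). Hence x^3 - 673 is the minimal polynomial of α, and in particular [Q(α):Q] = 3.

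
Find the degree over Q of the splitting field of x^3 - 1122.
[K : Q] = 6

The roots of x^3 - 1122 are ∛1122, ω∛1122, ω^2∛1122 where ω = e^(2πi/3) is a primitive cube root of unity, so K = Q(∛1122, ω). Now [Q(∛1122):Q] = 3 (since 1122 is not a perfect cube, x^3 - 1122 is irreducible) and [Q(ω):Q] = 2. Both 2 and 3 divide [K:Q], and [K:Q] ≤ 3·2 = 6, so [K:Q] = 6. (Equivalently: Q(∛1122) ⊂ R but ω ∉ R, so [K : Q(∛1122)] = 2.)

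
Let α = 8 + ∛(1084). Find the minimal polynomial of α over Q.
m_α(x) = x^3 - 24x^2 + 192x - 1596

Set β = α - 8 = ∛(1084), so β^3 = 1084. Then (α - 8)^3 - 1084 = 0, i.e. α is a root of g(x) = (x - 8)^3 - 1084 = x^3 - 24x^2 + 192x - 1596. Since g(x) = h(x - 8) where h(x) = x^3 - 1084, and h is irreducible over Q (because 1084 is not a perfect cube, so h has no rational root, and a monic cubic with no rational root is irreducible), g is also irreducible (irreducibility is preserved under the substitution x → x - 8). Hence m_α(x) = x^3 - 24x^2 + 192x - 1596.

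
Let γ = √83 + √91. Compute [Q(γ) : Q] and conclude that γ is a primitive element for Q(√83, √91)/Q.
[Q(γ) : Q] = 4 (equivalently, Q(γ) = Q(√83, √91))

Obviously Q(γ) ⊆ Q(√83, √91), and [Q(√83, √91):Q] = 4 (since 83, 91 are distinct squarefree integers > 1 with 7553 not a perfect square). To show equality we compute the minimal polynomial of γ. From γ = √83 + √91: γ^2 = 83 + 2√(7553) + 91 = 174 + 2√(7553), so γ^2 - 174 = 2√(7553); squaring, (γ^2 - 174)^2 = 4·7553, i.e. γ^4 - 348γ^2 + 30276 - 30212 = 0, i.e. γ^4 - 348γ^2 + 64 = 0. So γ is a root of x^4 - 348x^2 + 64. This polynomial is irreducible over Q: it has no rational root (each ±√83 ± √91 is irrational), and any factorization into two quadratics over Q would force √(7553) ∈ Q (pairing opposite roots) or √83, √91 ∈ Q (other pairings), all impossible. Hence [Q(γ):Q] = 4 = [Q(√83, √91):Q], so Q(γ) = Q(√83, √91).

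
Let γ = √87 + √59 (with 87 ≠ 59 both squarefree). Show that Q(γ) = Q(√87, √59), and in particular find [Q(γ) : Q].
[Q(γ) : Q] = 4 (equivalently, Q(γ) = Q(√87, √59))

Obviously Q(γ) ⊆ Q(√87, √59), and [Q(√87, √59):Q] = 4 (since 87, 59 are distinct squarefree integers > 1 with 5133 not a perfect square). To show equality we compute the minimal polynomial of γ. From γ = √87 + √59: γ^2 = 87 + 2√(5133) + 59 = 146 + 2√(5133), so γ^2 - 146 = 2√(5133); squaring, (γ^2 - 146)^2 = 4·5133, i.e. γ^4 - 292γ^2 + 21316 - 20532 = 0, i.e. γ^4 - 292γ^2 + 784 = 0. So γ is a root of x^4 - 292x^2 + 784. This polynomial is irreducible over Q: it has no rational root (each ±√87 ± √59 is irrational), and any factorization into two quadratics over Q would force √(5133) ∈ Q (pairing opposite roots) or √87, √59 ∈ Q (other pairings), all impossible. Hence [Q(γ):Q] = 4 = [Q(√87, √59):Q], so Q(γ) = Q(√87, √59).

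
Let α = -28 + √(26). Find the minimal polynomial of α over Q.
m_α(x) = x^2 + 56x + 758

From α + 28 = √(26), squaring gives (α + 28)^2 = 26, i.e. α^2 + 56α + 784 = 26, so α^2 + 56α + 758 = 0. The discriminant of x^2 + 56x + 758 is (56)^2 - 4·(758) = 3136 - 3032 = 104, and 4·(26) is not a perfect square in Q since 26 is squarefree and ≠ 1. Hence x^2 + 56x + 758 is irreducible over Q and is the minimal polynomial of α.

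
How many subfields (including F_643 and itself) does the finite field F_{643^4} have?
F_{643^4} has 3 subfields

The subfields of F_{p^n} are exactly the fields F_{p^d} for d | n (each is the fixed field of the unique index-d subgroup of Gal(F_{p^n}/F_p) ≅ Z/nZ). The divisors of n = 4 are {1, 2, 4}, giving 3 subfields: F_{643^1}, F_{643^2}, F_{643^4}.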